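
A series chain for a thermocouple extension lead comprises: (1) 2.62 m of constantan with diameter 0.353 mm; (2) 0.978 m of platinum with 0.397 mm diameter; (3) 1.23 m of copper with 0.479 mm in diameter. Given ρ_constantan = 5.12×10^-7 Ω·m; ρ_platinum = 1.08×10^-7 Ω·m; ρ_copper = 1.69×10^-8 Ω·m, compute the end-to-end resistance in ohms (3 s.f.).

14.7 Ω

Seg 1: A = π(d/2)² = π(1.7650e-04 m)² = 9.787e-08 m²
R_1 = (5.12×10^-7)(2.62)/(9.787e-08) = 13.71 Ω
Seg 2: A = π(d/2)² = π(1.9850e-04 m)² = 1.238e-07 m²
R_2 = (1.08×10^-7)(0.978)/(1.238e-07) = 0.8533 Ω
Seg 3: A = π(d/2)² = π(2.3950e-04 m)² = 1.802e-07 m²
R_3 = (1.69×10^-8)(1.23)/(1.802e-07) = 0.1154 Ω
R_total = R_1 + R_2 + R_3 = 14.7 Ω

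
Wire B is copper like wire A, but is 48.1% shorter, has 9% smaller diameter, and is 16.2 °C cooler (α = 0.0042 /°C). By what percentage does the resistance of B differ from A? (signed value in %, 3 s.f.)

-41.6%

R ∝ ρL/d² with ρ ∝ (1+αΔT), so R_B/R_A = (1 − 48.1/100) × (1 − 9/100)⁻² × (1 − 0.0042×16.2)
= 0.519 × 1.208 × 0.932 = 0.5841
(R_B − R_A)/R_A = 0.5841 − 1 = -41.6%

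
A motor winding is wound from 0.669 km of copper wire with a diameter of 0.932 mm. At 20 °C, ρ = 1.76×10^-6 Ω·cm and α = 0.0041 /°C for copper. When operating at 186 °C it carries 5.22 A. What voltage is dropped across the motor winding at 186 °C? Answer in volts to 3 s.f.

ρ = 1.76×10^-6 Ω·cm = 1.76×10^-8 Ω·m
A = π(d/2)² = π(4.6600e-04 m)² = 6.822e-07 m²
R₍20₎ = ρL/A = (1.76×10^-8)(669)/(6.822e-07) = 17.26 Ω
R₍186₎ = R₍20₎(1 + αΔT) = 17.26 × (1 + 0.0041×166) = 29.01 Ω
V = IR = 5.22 × 29.01 = 151 V

151 V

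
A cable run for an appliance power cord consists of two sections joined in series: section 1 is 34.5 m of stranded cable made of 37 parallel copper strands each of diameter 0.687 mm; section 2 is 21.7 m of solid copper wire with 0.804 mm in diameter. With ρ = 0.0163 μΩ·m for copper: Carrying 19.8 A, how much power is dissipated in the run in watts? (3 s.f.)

289 W

ρ = 0.0163 μΩ·m = 1.63×10^-8 Ω·m
Section 1: A_strand = π(3.4350e-04)² = 3.707e-07 m²; R₁ = ρL/(N·A_s) = (1.63×10^-8)(34.5)/(37×3.707e-07) = 0.041 Ω
Section 2: A = π(d/2)² = π(4.0200e-04 m)² = 5.077e-07 m²
R₂ = (1.63×10^-8)(21.7)/(5.077e-07) = 0.6967 Ω
R = R₁ + R₂ = 0.7377 Ω
P = I²R = (19.8)² × 0.7377 = 289 W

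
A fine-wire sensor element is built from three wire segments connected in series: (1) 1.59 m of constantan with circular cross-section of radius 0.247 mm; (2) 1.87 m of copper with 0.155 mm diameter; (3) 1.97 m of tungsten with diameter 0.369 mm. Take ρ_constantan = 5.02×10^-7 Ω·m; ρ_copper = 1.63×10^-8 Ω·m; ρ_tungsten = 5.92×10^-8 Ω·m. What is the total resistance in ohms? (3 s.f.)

6.87 Ω

Seg 1: A = πr² = π(2.4700e-04 m)² = 1.917e-07 m²
R_1 = (5.02×10^-7)(1.59)/(1.917e-07) = 4.164 Ω
Seg 2: A = π(d/2)² = π(7.7500e-05 m)² = 1.887e-08 m²
R_2 = (1.63×10^-8)(1.87)/(1.887e-08) = 1.615 Ω
Seg 3: A = π(d/2)² = π(1.8450e-04 m)² = 1.069e-07 m²
R_3 = (5.92×10^-8)(1.97)/(1.069e-07) = 1.091 Ω
R_total = R_1 + R_2 + R_3 = 6.87 Ω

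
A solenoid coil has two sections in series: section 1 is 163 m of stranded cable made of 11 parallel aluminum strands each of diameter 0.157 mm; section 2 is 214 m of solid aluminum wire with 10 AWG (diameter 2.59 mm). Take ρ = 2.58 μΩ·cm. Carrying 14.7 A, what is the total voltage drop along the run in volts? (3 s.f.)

ρ = 2.58 μΩ·cm = 2.58×10^-8 Ω·m
Section 1: A_strand = π(7.8500e-05)² = 1.936e-08 m²; R₁ = ρL/(N·A_s) = (2.58×10^-8)(163)/(11×1.936e-08) = 19.75 Ω
Section 2: A = π(2.59/2 mm)² = π(1.2950e-03 m)² = 5.269e-06 m²
R₂ = (2.58×10^-8)(214)/(5.269e-06) = 1.048 Ω
R = R₁ + R₂ = 20.8 Ω
V = IR = 14.7 × 20.8 = 306 V

306 V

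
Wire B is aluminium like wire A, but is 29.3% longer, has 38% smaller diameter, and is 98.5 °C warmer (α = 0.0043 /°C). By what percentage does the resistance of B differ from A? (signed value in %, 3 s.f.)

R ∝ ρL/d² with ρ ∝ (1+αΔT), so R_B/R_A = (1 + 29.3/100) × (1 − 38/100)⁻² × (1 + 0.0043×98.5)
= 1.293 × 2.602 × 1.424 = 4.788
(R_B − R_A)/R_A = 4.788 − 1 = 379%

379%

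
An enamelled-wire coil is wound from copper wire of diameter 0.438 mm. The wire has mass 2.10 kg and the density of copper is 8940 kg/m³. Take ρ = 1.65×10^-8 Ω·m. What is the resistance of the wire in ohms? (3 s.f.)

171 Ω

A = π(d/2)² = π(2.1900e-04 m)² = 1.5067e-07 m²
L = m/(density·A) = 2.1/(8940×1.5067e-07) = 1559 m
R = ρL/A = (1.65×10^-8)(1559)/(1.5067e-07) = 171 Ω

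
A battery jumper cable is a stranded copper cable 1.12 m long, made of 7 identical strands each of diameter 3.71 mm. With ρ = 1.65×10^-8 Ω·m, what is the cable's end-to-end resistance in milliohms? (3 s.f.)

0.244 mΩ

A_strand = π(1.8550e-03 m)² = 1.081e-05 m²
R_strand = ρL/A = (1.65×10^-8)(1.12)/(1.081e-05) = 0.001709 Ω
R_total = R_strand/N = 0.001709/7 = 0.244 mΩ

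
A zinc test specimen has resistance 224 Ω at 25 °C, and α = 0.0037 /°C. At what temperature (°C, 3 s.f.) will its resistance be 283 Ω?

R = R₀(1 + α(T − T₀)) ⇒ T = T₀ + (R/R₀ − 1)/α
T = 25 + (283/224 − 1)/0.0037 = 25 + (0.2634)/0.0037 = 96.2 °C

96.2 °C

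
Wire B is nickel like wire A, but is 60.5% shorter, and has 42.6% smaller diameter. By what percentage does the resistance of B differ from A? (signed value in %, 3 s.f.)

R ∝ L/d², so R_B/R_A = (1 − 60.5/100) × (1 − 42.6/100)⁻²
= 0.395 × 3.035 = 1.199
(R_B − R_A)/R_A = 1.199 − 1 = 19.9%

19.9%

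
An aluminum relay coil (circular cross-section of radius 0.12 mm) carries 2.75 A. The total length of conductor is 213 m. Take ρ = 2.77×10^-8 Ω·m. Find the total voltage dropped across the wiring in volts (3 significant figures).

359 V

A = πr² = π(1.2000e-04 m)² = 4.524e-08 m²
R = ρL/A = (2.77×10^-8)(213)/(4.524e-08) = 130.4 Ω
V = IR = 2.75 × 130.4 = 359 V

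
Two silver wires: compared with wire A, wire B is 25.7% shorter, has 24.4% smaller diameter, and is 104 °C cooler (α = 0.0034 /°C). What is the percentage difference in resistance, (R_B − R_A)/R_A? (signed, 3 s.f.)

R ∝ ρL/d² with ρ ∝ (1+αΔT), so R_B/R_A = (1 − 25.7/100) × (1 − 24.4/100)⁻² × (1 − 0.0034×104)
= 0.743 × 1.75 × 0.6464 = 0.8403
(R_B − R_A)/R_A = 0.8403 − 1 = -16.0%

-16.0%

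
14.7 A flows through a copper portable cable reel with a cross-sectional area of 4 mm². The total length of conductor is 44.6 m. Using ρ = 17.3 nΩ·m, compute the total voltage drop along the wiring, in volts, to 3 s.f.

ρ = 17.3 nΩ·m = 1.73×10^-8 Ω·m
A = 4 mm² = 4.000e-06 m²
R = ρL/A = (1.73×10^-8)(44.6)/(4.000e-06) = 0.1929 Ω
V = IR = 14.7 × 0.1929 = 2.84 V

2.84 V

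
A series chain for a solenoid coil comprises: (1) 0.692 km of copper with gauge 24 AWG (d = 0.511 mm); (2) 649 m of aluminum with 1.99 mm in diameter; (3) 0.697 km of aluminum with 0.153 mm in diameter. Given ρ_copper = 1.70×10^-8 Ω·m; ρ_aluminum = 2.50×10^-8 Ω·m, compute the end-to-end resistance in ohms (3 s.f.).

1010 Ω

Seg 1: A = π(0.511/2 mm)² = π(2.5550e-04 m)² = 2.051e-07 m²
R_1 = (1.70×10^-8)(692)/(2.051e-07) = 57.36 Ω
Seg 2: A = π(d/2)² = π(9.9500e-04 m)² = 3.110e-06 m²
R_2 = (2.50×10^-8)(649)/(3.110e-06) = 5.217 Ω
Seg 3: A = π(d/2)² = π(7.6500e-05 m)² = 1.839e-08 m²
R_3 = (2.50×10^-8)(697)/(1.839e-08) = 947.8 Ω
R_total = R_1 + R_2 + R_3 = 1010 Ω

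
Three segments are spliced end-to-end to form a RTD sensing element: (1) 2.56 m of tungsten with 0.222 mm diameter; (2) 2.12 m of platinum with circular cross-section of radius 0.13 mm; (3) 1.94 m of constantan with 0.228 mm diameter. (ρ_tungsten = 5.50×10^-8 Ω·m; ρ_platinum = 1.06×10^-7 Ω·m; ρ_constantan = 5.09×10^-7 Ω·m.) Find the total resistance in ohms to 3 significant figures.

Seg 1: A = π(d/2)² = π(1.1100e-04 m)² = 3.871e-08 m²
R_1 = (5.50×10^-8)(2.56)/(3.871e-08) = 3.638 Ω
Seg 2: A = πr² = π(1.3000e-04 m)² = 5.309e-08 m²
R_2 = (1.06×10^-7)(2.12)/(5.309e-08) = 4.233 Ω
Seg 3: A = π(d/2)² = π(1.1400e-04 m)² = 4.083e-08 m²
R_3 = (5.09×10^-7)(1.94)/(4.083e-08) = 24.19 Ω
R_total = R_1 + R_2 + R_3 = 32.1 Ω

32.1 Ω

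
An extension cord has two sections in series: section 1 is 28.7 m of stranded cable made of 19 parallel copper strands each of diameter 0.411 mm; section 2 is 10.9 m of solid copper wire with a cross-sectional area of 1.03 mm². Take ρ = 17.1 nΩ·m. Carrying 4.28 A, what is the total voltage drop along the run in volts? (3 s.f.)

ρ = 17.1 nΩ·m = 1.71×10^-8 Ω·m
Section 1: A_strand = π(2.0550e-04)² = 1.327e-07 m²; R₁ = ρL/(N·A_s) = (1.71×10^-8)(28.7)/(19×1.327e-07) = 0.1947 Ω
Section 2: A = 1.03 mm² = 1.030e-06 m²
R₂ = (1.71×10^-8)(10.9)/(1.030e-06) = 0.181 Ω
R = R₁ + R₂ = 0.3757 Ω
V = IR = 4.28 × 0.3757 = 1.61 V

1.61 V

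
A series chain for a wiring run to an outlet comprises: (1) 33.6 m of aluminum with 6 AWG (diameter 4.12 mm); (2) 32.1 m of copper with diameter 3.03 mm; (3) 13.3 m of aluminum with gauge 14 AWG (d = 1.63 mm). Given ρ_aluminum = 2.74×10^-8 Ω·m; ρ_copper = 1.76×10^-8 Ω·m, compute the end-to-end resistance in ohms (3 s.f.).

0.322 Ω

Seg 1: A = π(4.12/2 mm)² = π(2.0600e-03 m)² = 1.333e-05 m²
R_1 = (2.74×10^-8)(33.6)/(1.333e-05) = 0.06906 Ω
Seg 2: A = π(d/2)² = π(1.5150e-03 m)² = 7.211e-06 m²
R_2 = (1.76×10^-8)(32.1)/(7.211e-06) = 0.07835 Ω
Seg 3: A = π(1.63/2 mm)² = π(8.1500e-04 m)² = 2.087e-06 m²
R_3 = (2.74×10^-8)(13.3)/(2.087e-06) = 0.1746 Ω
R_total = R_1 + R_2 + R_3 = 0.322 Ω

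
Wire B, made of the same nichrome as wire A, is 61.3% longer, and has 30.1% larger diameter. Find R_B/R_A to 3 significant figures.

R ∝ L/d², so R_B/R_A = (1 + 61.3/100) × (1 + 30.1/100)⁻²
= 1.613 × 0.5908 = 0.953

0.953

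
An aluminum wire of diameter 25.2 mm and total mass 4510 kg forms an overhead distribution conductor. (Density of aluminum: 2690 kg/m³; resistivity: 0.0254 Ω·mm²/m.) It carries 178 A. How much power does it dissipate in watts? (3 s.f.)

ρ = 0.0254 Ω·mm²/m = 2.54×10^-8 Ω·m
A = π(d/2)² = π(1.2600e-02 m)² = 4.9876e-04 m²
L = m/(density·A) = 4510/(2690×4.9876e-04) = 3362 m
R = ρL/A = (2.54×10^-8)(3362)/(4.9876e-04) = 0.1712 Ω
P = I²R = (178)² × 0.1712 = 5420 W

5420 W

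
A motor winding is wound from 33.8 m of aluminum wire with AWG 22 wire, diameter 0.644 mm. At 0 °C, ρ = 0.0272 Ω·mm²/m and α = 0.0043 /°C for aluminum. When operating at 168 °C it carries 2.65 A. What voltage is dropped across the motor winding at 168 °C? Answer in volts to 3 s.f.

ρ = 0.0272 Ω·mm²/m = 2.72×10^-8 Ω·m
A = π(0.644/2 mm)² = π(3.2200e-04 m)² = 3.257e-07 m²
R₍0₎ = ρL/A = (2.72×10^-8)(33.8)/(3.257e-07) = 2.822 Ω
R₍168₎ = R₍0₎(1 + αΔT) = 2.822 × (1 + 0.0043×168) = 4.861 Ω
V = IR = 2.65 × 4.861 = 12.9 V

12.9 V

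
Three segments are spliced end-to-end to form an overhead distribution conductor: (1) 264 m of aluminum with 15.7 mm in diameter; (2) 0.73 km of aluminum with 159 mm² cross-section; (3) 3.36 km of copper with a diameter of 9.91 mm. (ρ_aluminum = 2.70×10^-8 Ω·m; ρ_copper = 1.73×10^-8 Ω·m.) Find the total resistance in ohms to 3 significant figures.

Seg 1: A = π(d/2)² = π(7.8500e-03 m)² = 1.936e-04 m²
R_1 = (2.70×10^-8)(264)/(1.936e-04) = 0.03682 Ω
Seg 2: A = 159 mm² = 1.590e-04 m²
R_2 = (2.70×10^-8)(730)/(1.590e-04) = 0.124 Ω
Seg 3: A = π(d/2)² = π(4.9550e-03 m)² = 7.713e-05 m²
R_3 = (1.73×10^-8)(3360)/(7.713e-05) = 0.7536 Ω
R_total = R_1 + R_2 + R_3 = 0.914 Ω

0.914 Ω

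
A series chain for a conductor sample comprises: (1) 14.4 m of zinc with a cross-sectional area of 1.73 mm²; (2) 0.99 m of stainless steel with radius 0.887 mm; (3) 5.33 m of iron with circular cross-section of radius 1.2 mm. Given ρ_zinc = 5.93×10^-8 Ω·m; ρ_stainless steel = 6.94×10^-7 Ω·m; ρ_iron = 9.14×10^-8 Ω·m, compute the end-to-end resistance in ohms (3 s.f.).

Seg 1: A = 1.73 mm² = 1.730e-06 m²
R_1 = (5.93×10^-8)(14.4)/(1.730e-06) = 0.4936 Ω
Seg 2: A = πr² = π(8.8700e-04 m)² = 2.472e-06 m²
R_2 = (6.94×10^-7)(0.99)/(2.472e-06) = 0.278 Ω
Seg 3: A = πr² = π(1.2000e-03 m)² = 4.524e-06 m²
R_3 = (9.14×10^-8)(5.33)/(4.524e-06) = 0.1077 Ω
R_total = R_1 + R_2 + R_3 = 0.879 Ω

0.879 Ω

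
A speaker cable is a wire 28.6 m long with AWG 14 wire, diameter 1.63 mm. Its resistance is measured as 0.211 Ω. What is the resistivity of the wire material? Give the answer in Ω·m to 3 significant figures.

1.54×10^-8 Ω·m

A = π(1.63/2 mm)² = π(8.1500e-04 m)² = 2.087e-06 m²
ρ = RA/L = (0.211)(2.087e-06)/(28.6) = 1.54×10^-8 Ω·m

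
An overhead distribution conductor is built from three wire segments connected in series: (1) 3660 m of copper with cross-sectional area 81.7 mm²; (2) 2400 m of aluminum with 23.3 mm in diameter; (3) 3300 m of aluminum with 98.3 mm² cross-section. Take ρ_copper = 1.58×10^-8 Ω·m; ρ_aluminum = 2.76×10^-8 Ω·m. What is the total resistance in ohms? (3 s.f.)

1.79 Ω

Seg 1: A = 81.7 mm² = 8.170e-05 m²
R_1 = (1.58×10^-8)(3660)/(8.170e-05) = 0.7078 Ω
Seg 2: A = π(d/2)² = π(1.1650e-02 m)² = 4.264e-04 m²
R_2 = (2.76×10^-8)(2400)/(4.264e-04) = 0.1554 Ω
Seg 3: A = 98.3 mm² = 9.830e-05 m²
R_3 = (2.76×10^-8)(3300)/(9.830e-05) = 0.9266 Ω
R_total = R_1 + R_2 + R_3 = 1.79 Ω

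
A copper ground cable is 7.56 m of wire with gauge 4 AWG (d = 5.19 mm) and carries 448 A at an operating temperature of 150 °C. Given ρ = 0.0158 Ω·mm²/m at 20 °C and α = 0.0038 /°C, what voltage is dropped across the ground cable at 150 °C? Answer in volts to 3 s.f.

3.78 V

ρ = 0.0158 Ω·mm²/m = 1.58×10^-8 Ω·m
A = π(5.19/2 mm)² = π(2.5950e-03 m)² = 2.116e-05 m²
R₍20₎ = ρL/A = (1.58×10^-8)(7.56)/(2.116e-05) = 0.005646 Ω
R₍150₎ = R₍20₎(1 + αΔT) = 0.005646 × (1 + 0.0038×130) = 0.008435 Ω
V = IR = 448 × 0.008435 = 3.78 V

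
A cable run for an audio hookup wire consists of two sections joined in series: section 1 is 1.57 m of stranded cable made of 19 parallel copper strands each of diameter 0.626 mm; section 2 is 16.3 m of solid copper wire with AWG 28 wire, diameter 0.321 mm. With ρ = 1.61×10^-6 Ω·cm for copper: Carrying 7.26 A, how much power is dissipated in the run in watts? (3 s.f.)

ρ = 1.61×10^-6 Ω·cm = 1.61×10^-8 Ω·m
Section 1: A_strand = π(3.1300e-04)² = 3.078e-07 m²; R₁ = ρL/(N·A_s) = (1.61×10^-8)(1.57)/(19×3.078e-07) = 0.004322 Ω
Section 2: A = π(0.321/2 mm)² = π(1.6050e-04 m)² = 8.093e-08 m²
R₂ = (1.61×10^-8)(16.3)/(8.093e-08) = 3.243 Ω
R = R₁ + R₂ = 3.247 Ω
P = I²R = (7.26)² × 3.247 = 171 W

171 W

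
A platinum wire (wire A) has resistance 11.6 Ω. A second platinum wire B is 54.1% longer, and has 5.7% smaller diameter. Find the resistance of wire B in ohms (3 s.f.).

R ∝ L/d², so R_B/R_A = (1 + 54.1/100) × (1 − 5.7/100)⁻²
= 1.541 × 1.125 = 1.733
R_B = 1.733 × 11.6 = 20.1 Ω

20.1 Ω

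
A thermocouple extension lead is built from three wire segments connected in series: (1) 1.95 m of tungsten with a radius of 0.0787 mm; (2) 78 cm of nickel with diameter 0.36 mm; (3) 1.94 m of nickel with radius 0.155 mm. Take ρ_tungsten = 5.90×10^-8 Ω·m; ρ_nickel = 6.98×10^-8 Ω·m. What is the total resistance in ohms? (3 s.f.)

Seg 1: A = πr² = π(7.8700e-05 m)² = 1.946e-08 m²
R_1 = (5.90×10^-8)(1.95)/(1.946e-08) = 5.913 Ω
Seg 2: A = π(d/2)² = π(1.8000e-04 m)² = 1.018e-07 m²
R_2 = (6.98×10^-8)(0.78)/(1.018e-07) = 0.5349 Ω
Seg 3: A = πr² = π(1.5500e-04 m)² = 7.548e-08 m²
R_3 = (6.98×10^-8)(1.94)/(7.548e-08) = 1.794 Ω
R_total = R_1 + R_2 + R_3 = 8.24 Ω

8.24 Ω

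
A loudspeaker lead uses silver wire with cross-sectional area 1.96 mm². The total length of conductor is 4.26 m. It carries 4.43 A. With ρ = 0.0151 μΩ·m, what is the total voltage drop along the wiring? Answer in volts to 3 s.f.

0.145 V

ρ = 0.0151 μΩ·m = 1.51×10^-8 Ω·m
A = 1.96 mm² = 1.960e-06 m²
R = ρL/A = (1.51×10^-8)(4.26)/(1.960e-06) = 0.03282 Ω
V = IR = 4.43 × 0.03282 = 0.145 V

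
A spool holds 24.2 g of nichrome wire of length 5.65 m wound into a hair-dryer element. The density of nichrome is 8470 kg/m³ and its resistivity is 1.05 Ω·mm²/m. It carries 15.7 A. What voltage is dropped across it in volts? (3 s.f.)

184 V

ρ = 1.05 Ω·mm²/m = 1.05×10^-6 Ω·m
A = m/(density·L) = 0.0242/(8470×5.65) = 5.0569e-07 m²
R = ρL/A = (1.05×10^-6)(5.65)/(5.0569e-07) = 11.73 Ω
V = IR = 15.7 × 11.73 = 184 V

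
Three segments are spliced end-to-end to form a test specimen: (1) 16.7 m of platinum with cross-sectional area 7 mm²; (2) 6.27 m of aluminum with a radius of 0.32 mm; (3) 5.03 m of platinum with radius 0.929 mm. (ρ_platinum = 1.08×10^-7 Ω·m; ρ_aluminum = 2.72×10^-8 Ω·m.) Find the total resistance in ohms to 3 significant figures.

Seg 1: A = 7 mm² = 7.000e-06 m²
R_1 = (1.08×10^-7)(16.7)/(7.000e-06) = 0.2577 Ω
Seg 2: A = πr² = π(3.2000e-04 m)² = 3.217e-07 m²
R_2 = (2.72×10^-8)(6.27)/(3.217e-07) = 0.5301 Ω
Seg 3: A = πr² = π(9.2900e-04 m)² = 2.711e-06 m²
R_3 = (1.08×10^-7)(5.03)/(2.711e-06) = 0.2004 Ω
R_total = R_1 + R_2 + R_3 = 0.988 Ω

0.988 Ω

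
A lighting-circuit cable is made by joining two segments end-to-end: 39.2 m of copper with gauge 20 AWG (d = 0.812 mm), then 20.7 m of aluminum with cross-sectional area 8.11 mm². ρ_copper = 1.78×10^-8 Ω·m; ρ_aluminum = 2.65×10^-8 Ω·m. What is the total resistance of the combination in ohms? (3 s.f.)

1.42 Ω

Segment 1: A = π(0.812/2 mm)² = π(4.0600e-04 m)² = 5.178e-07 m²
R₁ = ρL/A = (1.78×10^-8)(39.2)/(5.178e-07) = 1.347 Ω
Segment 2: A = 8.11 mm² = 8.110e-06 m²
R₂ = (2.65×10^-8)(20.7)/(8.110e-06) = 0.06764 Ω
R = R₁ + R₂ = 1.42 Ω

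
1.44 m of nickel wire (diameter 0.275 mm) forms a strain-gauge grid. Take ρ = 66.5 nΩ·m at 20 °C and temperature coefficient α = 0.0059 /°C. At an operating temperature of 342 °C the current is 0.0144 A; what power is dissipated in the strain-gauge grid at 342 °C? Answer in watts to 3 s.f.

ρ = 66.5 nΩ·m = 6.65×10^-8 Ω·m
A = π(d/2)² = π(1.3750e-04 m)² = 5.940e-08 m²
R₍20₎ = ρL/A = (6.65×10^-8)(1.44)/(5.940e-08) = 1.612 Ω
R₍342₎ = R₍20₎(1 + αΔT) = 1.612 × (1 + 0.0059×322) = 4.675 Ω
P = I²R = (0.0144)² × 4.675 = 9.69×10^-4 W

9.69×10^-4 W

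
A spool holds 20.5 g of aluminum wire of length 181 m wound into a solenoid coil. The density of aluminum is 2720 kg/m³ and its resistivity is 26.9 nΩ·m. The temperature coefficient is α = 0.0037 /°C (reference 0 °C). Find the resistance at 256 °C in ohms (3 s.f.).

ρ = 26.9 nΩ·m = 2.69×10^-8 Ω·m
A = m/(density·L) = 0.0205/(2720×181) = 4.1640e-08 m²
R = ρL/A = (2.69×10^-8)(181)/(4.1640e-08) = 116.9 Ω
R(256 °C) = 116.9 × (1 + 0.0037×256) = 228 Ω

228 Ω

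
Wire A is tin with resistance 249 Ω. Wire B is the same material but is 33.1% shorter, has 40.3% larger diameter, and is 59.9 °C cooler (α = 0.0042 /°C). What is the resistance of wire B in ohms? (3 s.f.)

R ∝ ρL/d² with ρ ∝ (1+αΔT), so R_B/R_A = (1 − 33.1/100) × (1 + 40.3/100)⁻² × (1 − 0.0042×59.9)
= 0.669 × 0.508 × 0.7484 = 0.2544
R_B = 0.2544 × 249 = 63.3 Ω

63.3 Ω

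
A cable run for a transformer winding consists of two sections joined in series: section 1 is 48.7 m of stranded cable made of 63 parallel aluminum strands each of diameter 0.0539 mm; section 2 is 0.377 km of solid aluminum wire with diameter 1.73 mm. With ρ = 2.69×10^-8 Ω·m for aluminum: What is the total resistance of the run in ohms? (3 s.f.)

13.4 Ω

Section 1: A_strand = π(2.6950e-05)² = 2.282e-09 m²; R₁ = ρL/(N·A_s) = (2.69×10^-8)(48.7)/(63×2.282e-09) = 9.113 Ω
Section 2: A = π(d/2)² = π(8.6500e-04 m)² = 2.351e-06 m²
R₂ = (2.69×10^-8)(377)/(2.351e-06) = 4.314 Ω
R = R₁ + R₂ = 13.4 Ω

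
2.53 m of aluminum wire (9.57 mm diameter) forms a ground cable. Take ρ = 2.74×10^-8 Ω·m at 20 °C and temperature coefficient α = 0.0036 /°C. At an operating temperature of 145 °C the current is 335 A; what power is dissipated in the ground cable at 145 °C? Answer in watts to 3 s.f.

157 W

A = π(d/2)² = π(4.7850e-03 m)² = 7.193e-05 m²
R₍20₎ = ρL/A = (2.74×10^-8)(2.53)/(7.193e-05) = 9.637×10^-4 Ω
R₍145₎ = R₍20₎(1 + αΔT) = 9.637×10^-4 × (1 + 0.0036×125) = 0.001397 Ω
P = I²R = (335)² × 0.001397 = 157 W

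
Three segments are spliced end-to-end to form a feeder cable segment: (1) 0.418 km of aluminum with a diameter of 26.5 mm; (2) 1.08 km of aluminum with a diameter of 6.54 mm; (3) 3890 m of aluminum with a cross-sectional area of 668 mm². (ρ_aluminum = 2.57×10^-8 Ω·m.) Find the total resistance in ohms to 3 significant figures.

0.995 Ω

Seg 1: A = π(d/2)² = π(1.3250e-02 m)² = 5.515e-04 m²
R_1 = (2.57×10^-8)(418)/(5.515e-04) = 0.01948 Ω
Seg 2: A = π(d/2)² = π(3.2700e-03 m)² = 3.359e-05 m²
R_2 = (2.57×10^-8)(1080)/(3.359e-05) = 0.8263 Ω
Seg 3: A = 668 mm² = 6.680e-04 m²
R_3 = (2.57×10^-8)(3890)/(6.680e-04) = 0.1497 Ω
R_total = R_1 + R_2 + R_3 = 0.995 Ω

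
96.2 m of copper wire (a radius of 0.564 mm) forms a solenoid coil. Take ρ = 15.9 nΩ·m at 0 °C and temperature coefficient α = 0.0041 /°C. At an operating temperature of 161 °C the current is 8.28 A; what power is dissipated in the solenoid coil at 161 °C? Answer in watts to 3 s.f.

174 W

ρ = 15.9 nΩ·m = 1.59×10^-8 Ω·m
A = πr² = π(5.6400e-04 m)² = 9.993e-07 m²
R₍0₎ = ρL/A = (1.59×10^-8)(96.2)/(9.993e-07) = 1.531 Ω
R₍161₎ = R₍0₎(1 + αΔT) = 1.531 × (1 + 0.0041×161) = 2.541 Ω
P = I²R = (8.28)² × 2.541 = 174 W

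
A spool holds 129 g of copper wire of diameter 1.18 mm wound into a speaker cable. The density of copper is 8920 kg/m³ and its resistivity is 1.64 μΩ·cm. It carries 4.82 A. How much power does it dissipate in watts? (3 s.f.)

4.61 W

ρ = 1.64 μΩ·cm = 1.64×10^-8 Ω·m
A = π(d/2)² = π(5.9000e-04 m)² = 1.0936e-06 m²
L = m/(density·A) = 0.129/(8920×1.0936e-06) = 13.22 m
R = ρL/A = (1.64×10^-8)(13.22)/(1.0936e-06) = 0.1983 Ω
P = I²R = (4.82)² × 0.1983 = 4.61 W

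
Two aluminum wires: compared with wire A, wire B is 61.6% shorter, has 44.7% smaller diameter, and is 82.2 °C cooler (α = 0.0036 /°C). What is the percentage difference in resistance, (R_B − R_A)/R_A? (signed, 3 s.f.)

R ∝ ρL/d² with ρ ∝ (1+αΔT), so R_B/R_A = (1 − 61.6/100) × (1 − 44.7/100)⁻² × (1 − 0.0036×82.2)
= 0.384 × 3.27 × 0.7041 = 0.8841
(R_B − R_A)/R_A = 0.8841 − 1 = -11.6%

-11.6%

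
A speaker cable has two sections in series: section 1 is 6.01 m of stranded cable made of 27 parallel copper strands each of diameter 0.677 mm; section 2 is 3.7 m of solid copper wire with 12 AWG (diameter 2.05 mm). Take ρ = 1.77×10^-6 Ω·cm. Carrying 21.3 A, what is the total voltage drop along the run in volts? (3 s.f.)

ρ = 1.77×10^-6 Ω·cm = 1.77×10^-8 Ω·m
Section 1: A_strand = π(3.3850e-04)² = 3.600e-07 m²; R₁ = ρL/(N·A_s) = (1.77×10^-8)(6.01)/(27×3.600e-07) = 0.01095 Ω
Section 2: A = π(2.05/2 mm)² = π(1.0250e-03 m)² = 3.301e-06 m²
R₂ = (1.77×10^-8)(3.7)/(3.301e-06) = 0.01984 Ω
R = R₁ + R₂ = 0.03079 Ω
V = IR = 21.3 × 0.03079 = 0.656 V

0.656 V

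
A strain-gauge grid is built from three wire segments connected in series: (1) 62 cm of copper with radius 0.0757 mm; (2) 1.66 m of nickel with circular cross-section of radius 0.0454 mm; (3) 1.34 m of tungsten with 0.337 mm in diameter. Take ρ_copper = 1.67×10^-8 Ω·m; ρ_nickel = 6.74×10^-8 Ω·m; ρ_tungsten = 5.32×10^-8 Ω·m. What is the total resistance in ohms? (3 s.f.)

18.7 Ω

Seg 1: A = πr² = π(7.5700e-05 m)² = 1.800e-08 m²
R_1 = (1.67×10^-8)(0.62)/(1.800e-08) = 0.5751 Ω
Seg 2: A = πr² = π(4.5400e-05 m)² = 6.475e-09 m²
R_2 = (6.74×10^-8)(1.66)/(6.475e-09) = 17.28 Ω
Seg 3: A = π(d/2)² = π(1.6850e-04 m)² = 8.920e-08 m²
R_3 = (5.32×10^-8)(1.34)/(8.920e-08) = 0.7992 Ω
R_total = R_1 + R_2 + R_3 = 18.7 Ω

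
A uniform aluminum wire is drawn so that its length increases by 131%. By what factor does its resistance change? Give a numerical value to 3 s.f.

k = 1 + 131/100 = 2.31; volume constant ⇒ A' = A/k, so R' = k²R.
Factor = 5.34

5.34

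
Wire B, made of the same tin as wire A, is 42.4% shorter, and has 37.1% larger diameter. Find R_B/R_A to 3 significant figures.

0.306

R ∝ L/d², so R_B/R_A = (1 − 42.4/100) × (1 + 37.1/100)⁻²
= 0.576 × 0.532 = 0.306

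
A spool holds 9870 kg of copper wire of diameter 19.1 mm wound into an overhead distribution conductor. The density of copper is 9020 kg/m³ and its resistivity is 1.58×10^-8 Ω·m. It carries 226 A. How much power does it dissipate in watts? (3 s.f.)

10800 W

A = π(d/2)² = π(9.5500e-03 m)² = 2.8652e-04 m²
L = m/(density·A) = 9870/(9020×2.8652e-04) = 3819 m
R = ρL/A = (1.58×10^-8)(3819)/(2.8652e-04) = 0.2106 Ω
P = I²R = (226)² × 0.2106 = 10800 W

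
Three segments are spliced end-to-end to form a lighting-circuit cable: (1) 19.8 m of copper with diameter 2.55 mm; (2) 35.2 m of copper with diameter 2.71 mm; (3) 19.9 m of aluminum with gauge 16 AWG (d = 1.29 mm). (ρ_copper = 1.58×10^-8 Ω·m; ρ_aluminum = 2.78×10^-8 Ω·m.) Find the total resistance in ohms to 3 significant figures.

0.581 Ω

Seg 1: A = π(d/2)² = π(1.2750e-03 m)² = 5.107e-06 m²
R_1 = (1.58×10^-8)(19.8)/(5.107e-06) = 0.06126 Ω
Seg 2: A = π(d/2)² = π(1.3550e-03 m)² = 5.768e-06 m²
R_2 = (1.58×10^-8)(35.2)/(5.768e-06) = 0.09642 Ω
Seg 3: A = π(1.29/2 mm)² = π(6.4500e-04 m)² = 1.307e-06 m²
R_3 = (2.78×10^-8)(19.9)/(1.307e-06) = 0.4233 Ω
R_total = R_1 + R_2 + R_3 = 0.581 Ω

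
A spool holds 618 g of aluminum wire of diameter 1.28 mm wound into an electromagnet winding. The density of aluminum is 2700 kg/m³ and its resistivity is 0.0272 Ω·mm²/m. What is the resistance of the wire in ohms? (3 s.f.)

ρ = 0.0272 Ω·mm²/m = 2.72×10^-8 Ω·m
A = π(d/2)² = π(6.4000e-04 m)² = 1.2868e-06 m²
L = m/(density·A) = 0.618/(2700×1.2868e-06) = 177.9 m
R = ρL/A = (2.72×10^-8)(177.9)/(1.2868e-06) = 3.76 Ω

3.76 Ω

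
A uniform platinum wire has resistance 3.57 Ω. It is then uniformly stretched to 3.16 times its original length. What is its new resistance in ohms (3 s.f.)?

35.6 Ω

Volume constant ⇒ A' = A/k with k = 3.16. R' = ρ(kL)/(A/k) = k²R.
R' = 9.986 × 3.57 = 35.6 Ω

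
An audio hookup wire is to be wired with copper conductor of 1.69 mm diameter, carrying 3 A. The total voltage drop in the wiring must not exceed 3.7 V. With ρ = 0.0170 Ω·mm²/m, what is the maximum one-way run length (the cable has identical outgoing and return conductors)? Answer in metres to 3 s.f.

ρ = 0.0170 Ω·mm²/m = 1.70×10^-8 Ω·m
A = π(d/2)² = π(8.4500e-04 m)² = 2.243e-06 m²
L_max = V_max·A/(2·ρI) = (3.7)(2.243e-06)/(2×1.70×10^-8×3) = 81.4 m

81.4 m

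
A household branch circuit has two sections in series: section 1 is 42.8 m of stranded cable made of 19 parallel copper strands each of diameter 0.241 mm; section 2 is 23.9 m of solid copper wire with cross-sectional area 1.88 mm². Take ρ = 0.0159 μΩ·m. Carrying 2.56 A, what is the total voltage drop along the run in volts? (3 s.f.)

ρ = 0.0159 μΩ·m = 1.59×10^-8 Ω·m
Section 1: A_strand = π(1.2050e-04)² = 4.562e-08 m²; R₁ = ρL/(N·A_s) = (1.59×10^-8)(42.8)/(19×4.562e-08) = 0.7852 Ω
Section 2: A = 1.88 mm² = 1.880e-06 m²
R₂ = (1.59×10^-8)(23.9)/(1.880e-06) = 0.2021 Ω
R = R₁ + R₂ = 0.9873 Ω
V = IR = 2.56 × 0.9873 = 2.53 V

2.53 V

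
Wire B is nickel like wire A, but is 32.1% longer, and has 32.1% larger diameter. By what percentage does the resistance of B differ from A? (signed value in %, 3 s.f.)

R ∝ L/d², so R_B/R_A = (1 + 32.1/100) × (1 + 32.1/100)⁻²
= 1.321 × 0.573 = 0.757
(R_B − R_A)/R_A = 0.757 − 1 = -24.3%

-24.3%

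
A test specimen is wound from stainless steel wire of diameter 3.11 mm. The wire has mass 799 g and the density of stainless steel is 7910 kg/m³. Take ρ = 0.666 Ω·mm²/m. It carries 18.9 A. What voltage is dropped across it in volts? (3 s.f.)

22.0 V

ρ = 0.666 Ω·mm²/m = 6.66×10^-7 Ω·m
A = π(d/2)² = π(1.5550e-03 m)² = 7.5964e-06 m²
L = m/(density·A) = 0.799/(7910×7.5964e-06) = 13.3 m
R = ρL/A = (6.66×10^-7)(13.3)/(7.5964e-06) = 1.166 Ω
V = IR = 18.9 × 1.166 = 22.0 V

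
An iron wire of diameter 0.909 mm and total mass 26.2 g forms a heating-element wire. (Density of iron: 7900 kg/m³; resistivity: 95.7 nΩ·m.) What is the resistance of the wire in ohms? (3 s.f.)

0.754 Ω

ρ = 95.7 nΩ·m = 9.57×10^-8 Ω·m
A = π(d/2)² = π(4.5450e-04 m)² = 6.4896e-07 m²
L = m/(density·A) = 0.0262/(7900×6.4896e-07) = 5.11 m
R = ρL/A = (9.57×10^-8)(5.11)/(6.4896e-07) = 0.754 Ω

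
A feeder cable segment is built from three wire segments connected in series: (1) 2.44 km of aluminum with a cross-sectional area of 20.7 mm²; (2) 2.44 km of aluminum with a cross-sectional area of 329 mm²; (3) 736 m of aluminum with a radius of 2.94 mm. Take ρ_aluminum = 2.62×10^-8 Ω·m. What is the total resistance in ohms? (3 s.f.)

Seg 1: A = 20.7 mm² = 2.070e-05 m²
R_1 = (2.62×10^-8)(2440)/(2.070e-05) = 3.088 Ω
Seg 2: A = 329 mm² = 3.290e-04 m²
R_2 = (2.62×10^-8)(2440)/(3.290e-04) = 0.1943 Ω
Seg 3: A = πr² = π(2.9400e-03 m)² = 2.715e-05 m²
R_3 = (2.62×10^-8)(736)/(2.715e-05) = 0.7101 Ω
R_total = R_1 + R_2 + R_3 = 3.99 Ω

3.99 Ω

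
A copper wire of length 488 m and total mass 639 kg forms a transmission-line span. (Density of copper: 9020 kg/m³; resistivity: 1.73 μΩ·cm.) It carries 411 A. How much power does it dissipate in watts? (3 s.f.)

ρ = 1.73 μΩ·cm = 1.73×10^-8 Ω·m
A = m/(density·L) = 639/(9020×488) = 1.4517e-04 m²
R = ρL/A = (1.73×10^-8)(488)/(1.4517e-04) = 0.05816 Ω
P = I²R = (411)² × 0.05816 = 9820 W

9820 W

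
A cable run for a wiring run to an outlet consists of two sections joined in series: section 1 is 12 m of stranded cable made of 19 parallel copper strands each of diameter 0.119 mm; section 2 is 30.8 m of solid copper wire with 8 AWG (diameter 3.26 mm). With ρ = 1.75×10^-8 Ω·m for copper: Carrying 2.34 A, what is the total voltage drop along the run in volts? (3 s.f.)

Section 1: A_strand = π(5.9500e-05)² = 1.112e-08 m²; R₁ = ρL/(N·A_s) = (1.75×10^-8)(12)/(19×1.112e-08) = 0.9938 Ω
Section 2: A = π(3.26/2 mm)² = π(1.6300e-03 m)² = 8.347e-06 m²
R₂ = (1.75×10^-8)(30.8)/(8.347e-06) = 0.06457 Ω
R = R₁ + R₂ = 1.058 Ω
V = IR = 2.34 × 1.058 = 2.48 V

2.48 V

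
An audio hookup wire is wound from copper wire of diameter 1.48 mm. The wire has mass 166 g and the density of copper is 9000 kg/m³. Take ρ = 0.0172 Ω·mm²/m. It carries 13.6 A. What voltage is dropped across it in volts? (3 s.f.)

1.46 V

ρ = 0.0172 Ω·mm²/m = 1.72×10^-8 Ω·m
A = π(d/2)² = π(7.4000e-04 m)² = 1.7203e-06 m²
L = m/(density·A) = 0.166/(9000×1.7203e-06) = 10.72 m
R = ρL/A = (1.72×10^-8)(10.72)/(1.7203e-06) = 0.1072 Ω
V = IR = 13.6 × 0.1072 = 1.46 V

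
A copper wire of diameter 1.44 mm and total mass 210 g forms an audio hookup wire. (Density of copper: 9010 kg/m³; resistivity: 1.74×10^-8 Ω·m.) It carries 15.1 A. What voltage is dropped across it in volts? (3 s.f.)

2.31 V

A = π(d/2)² = π(7.2000e-04 m)² = 1.6286e-06 m²
L = m/(density·A) = 0.21/(9010×1.6286e-06) = 14.31 m
R = ρL/A = (1.74×10^-8)(14.31)/(1.6286e-06) = 0.1529 Ω
V = IR = 15.1 × 0.1529 = 2.31 V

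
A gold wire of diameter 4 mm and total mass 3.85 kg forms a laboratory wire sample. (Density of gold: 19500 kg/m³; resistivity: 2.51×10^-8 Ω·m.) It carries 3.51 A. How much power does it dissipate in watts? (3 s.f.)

A = π(d/2)² = π(2.0000e-03 m)² = 1.2566e-05 m²
L = m/(density·A) = 3.85/(19500×1.2566e-05) = 15.71 m
R = ρL/A = (2.51×10^-8)(15.71)/(1.2566e-05) = 0.03138 Ω
P = I²R = (3.51)² × 0.03138 = 0.387 W

0.387 W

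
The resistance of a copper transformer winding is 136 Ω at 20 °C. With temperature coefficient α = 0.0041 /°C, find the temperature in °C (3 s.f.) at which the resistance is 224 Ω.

178 °C

R = R₀(1 + α(T − T₀)) ⇒ T = T₀ + (R/R₀ − 1)/α
T = 20 + (224/136 − 1)/0.0041 = 20 + (0.6471)/0.0041 = 178 °C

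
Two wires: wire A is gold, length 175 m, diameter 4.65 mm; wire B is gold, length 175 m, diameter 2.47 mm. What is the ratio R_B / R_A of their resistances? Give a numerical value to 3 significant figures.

3.54

R ∝ ρL/d², so R_B/R_A = (d_A/d_B)²
= (4.65/2.47)² = 3.54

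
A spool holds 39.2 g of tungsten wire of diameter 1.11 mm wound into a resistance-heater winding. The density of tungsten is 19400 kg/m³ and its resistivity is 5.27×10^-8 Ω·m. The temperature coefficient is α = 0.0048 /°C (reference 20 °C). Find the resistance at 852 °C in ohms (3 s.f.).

0.568 Ω

A = π(d/2)² = π(5.5500e-04 m)² = 9.6769e-07 m²
L = m/(density·A) = 0.0392/(19400×9.6769e-07) = 2.088 m
R = ρL/A = (5.27×10^-8)(2.088)/(9.6769e-07) = 0.1137 Ω
R(852 °C) = 0.1137 × (1 + 0.0048×832) = 0.568 Ω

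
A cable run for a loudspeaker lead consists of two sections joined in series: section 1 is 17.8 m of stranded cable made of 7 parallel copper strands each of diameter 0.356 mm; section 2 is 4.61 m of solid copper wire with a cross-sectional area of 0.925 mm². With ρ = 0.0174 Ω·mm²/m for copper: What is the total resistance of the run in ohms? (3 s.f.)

0.531 Ω

ρ = 0.0174 Ω·mm²/m = 1.74×10^-8 Ω·m
Section 1: A_strand = π(1.7800e-04)² = 9.954e-08 m²; R₁ = ρL/(N·A_s) = (1.74×10^-8)(17.8)/(7×9.954e-08) = 0.4445 Ω
Section 2: A = 0.925 mm² = 9.250e-07 m²
R₂ = (1.74×10^-8)(4.61)/(9.250e-07) = 0.08672 Ω
R = R₁ + R₂ = 0.531 Ω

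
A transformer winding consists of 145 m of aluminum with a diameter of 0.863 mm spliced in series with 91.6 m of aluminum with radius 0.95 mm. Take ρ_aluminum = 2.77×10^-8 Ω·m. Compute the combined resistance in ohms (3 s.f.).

7.76 Ω

Segment 1: A = π(d/2)² = π(4.3150e-04 m)² = 5.849e-07 m²
R₁ = ρL/A = (2.77×10^-8)(145)/(5.849e-07) = 6.867 Ω
Segment 2: A = πr² = π(9.5000e-04 m)² = 2.835e-06 m²
R₂ = (2.77×10^-8)(91.6)/(2.835e-06) = 0.8949 Ω
R = R₁ + R₂ = 7.76 Ω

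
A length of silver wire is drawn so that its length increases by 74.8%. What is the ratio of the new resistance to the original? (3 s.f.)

3.06

k = 1 + 74.8/100 = 1.748; volume constant ⇒ A' = A/k, so R' = k²R.
Factor = 3.06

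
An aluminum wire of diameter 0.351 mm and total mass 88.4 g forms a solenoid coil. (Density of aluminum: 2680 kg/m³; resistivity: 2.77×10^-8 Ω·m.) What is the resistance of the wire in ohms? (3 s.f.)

97.6 Ω

A = π(d/2)² = π(1.7550e-04 m)² = 9.6762e-08 m²
L = m/(density·A) = 0.0884/(2680×9.6762e-08) = 340.9 m
R = ρL/A = (2.77×10^-8)(340.9)/(9.6762e-08) = 97.6 Ω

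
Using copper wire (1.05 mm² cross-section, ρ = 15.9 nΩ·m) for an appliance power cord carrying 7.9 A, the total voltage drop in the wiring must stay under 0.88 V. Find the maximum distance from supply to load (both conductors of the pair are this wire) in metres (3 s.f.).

ρ = 15.9 nΩ·m = 1.59×10^-8 Ω·m
A = 1.05 mm² = 1.050e-06 m²
L_max = V_max·A/(2·ρI) = (0.88)(1.050e-06)/(2×1.59×10^-8×7.9) = 3.68 m

3.68 m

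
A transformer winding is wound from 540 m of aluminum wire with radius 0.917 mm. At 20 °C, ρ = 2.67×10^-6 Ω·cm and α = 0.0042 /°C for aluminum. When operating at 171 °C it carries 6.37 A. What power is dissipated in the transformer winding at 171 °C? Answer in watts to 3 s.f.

362 W

ρ = 2.67×10^-6 Ω·cm = 2.67×10^-8 Ω·m
A = πr² = π(9.1700e-04 m)² = 2.642e-06 m²
R₍20₎ = ρL/A = (2.67×10^-8)(540)/(2.642e-06) = 5.458 Ω
R₍171₎ = R₍20₎(1 + αΔT) = 5.458 × (1 + 0.0042×151) = 8.919 Ω
P = I²R = (6.37)² × 8.919 = 362 W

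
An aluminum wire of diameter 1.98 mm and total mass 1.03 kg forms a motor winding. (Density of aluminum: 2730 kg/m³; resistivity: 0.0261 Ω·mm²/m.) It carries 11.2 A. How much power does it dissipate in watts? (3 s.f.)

130 W

ρ = 0.0261 Ω·mm²/m = 2.61×10^-8 Ω·m
A = π(d/2)² = π(9.9000e-04 m)² = 3.0791e-06 m²
L = m/(density·A) = 1.03/(2730×3.0791e-06) = 122.5 m
R = ρL/A = (2.61×10^-8)(122.5)/(3.0791e-06) = 1.039 Ω
P = I²R = (11.2)² × 1.039 = 130 W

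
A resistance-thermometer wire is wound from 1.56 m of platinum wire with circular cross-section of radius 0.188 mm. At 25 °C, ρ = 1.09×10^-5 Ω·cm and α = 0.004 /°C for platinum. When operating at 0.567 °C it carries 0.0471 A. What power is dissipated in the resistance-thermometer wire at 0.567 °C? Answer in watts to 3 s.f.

ρ = 1.09×10^-5 Ω·cm = 1.09×10^-7 Ω·m
A = πr² = π(1.8800e-04 m)² = 1.110e-07 m²
R₍25₎ = ρL/A = (1.09×10^-7)(1.56)/(1.110e-07) = 1.531 Ω
R₍0.567₎ = R₍25₎(1 + αΔT) = 1.531 × (1 + 0.004×-24.4) = 1.382 Ω
P = I²R = (0.0471)² × 1.382 = 0.00307 W

0.00307 W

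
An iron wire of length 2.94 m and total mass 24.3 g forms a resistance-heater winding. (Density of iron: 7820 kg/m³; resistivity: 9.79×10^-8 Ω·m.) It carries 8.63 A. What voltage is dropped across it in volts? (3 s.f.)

A = m/(density·L) = 0.0243/(7820×2.94) = 1.0569e-06 m²
R = ρL/A = (9.79×10^-8)(2.94)/(1.0569e-06) = 0.2723 Ω
V = IR = 8.63 × 0.2723 = 2.35 V

2.35 V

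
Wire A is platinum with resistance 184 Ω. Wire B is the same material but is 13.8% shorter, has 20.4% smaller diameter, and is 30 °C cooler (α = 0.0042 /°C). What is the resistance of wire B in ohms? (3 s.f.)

219 Ω

R ∝ ρL/d² with ρ ∝ (1+αΔT), so R_B/R_A = (1 − 13.8/100) × (1 − 20.4/100)⁻² × (1 − 0.0042×30)
= 0.862 × 1.578 × 0.874 = 1.189
R_B = 1.189 × 184 = 219 Ω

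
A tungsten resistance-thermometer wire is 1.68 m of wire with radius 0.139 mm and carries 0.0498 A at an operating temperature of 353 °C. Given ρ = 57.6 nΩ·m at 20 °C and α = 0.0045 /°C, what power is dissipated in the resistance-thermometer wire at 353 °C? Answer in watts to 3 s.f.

ρ = 57.6 nΩ·m = 5.76×10^-8 Ω·m
A = πr² = π(1.3900e-04 m)² = 6.070e-08 m²
R₍20₎ = ρL/A = (5.76×10^-8)(1.68)/(6.070e-08) = 1.594 Ω
R₍353₎ = R₍20₎(1 + αΔT) = 1.594 × (1 + 0.0045×333) = 3.983 Ω
P = I²R = (0.0498)² × 3.983 = 0.00988 W

0.00988 W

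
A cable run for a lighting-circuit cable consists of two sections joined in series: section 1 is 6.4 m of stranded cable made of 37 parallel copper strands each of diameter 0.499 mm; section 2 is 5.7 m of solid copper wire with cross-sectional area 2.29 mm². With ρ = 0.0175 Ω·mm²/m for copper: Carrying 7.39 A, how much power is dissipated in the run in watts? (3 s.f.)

3.22 W

ρ = 0.0175 Ω·mm²/m = 1.75×10^-8 Ω·m
Section 1: A_strand = π(2.4950e-04)² = 1.956e-07 m²; R₁ = ρL/(N·A_s) = (1.75×10^-8)(6.4)/(37×1.956e-07) = 0.01548 Ω
Section 2: A = 2.29 mm² = 2.290e-06 m²
R₂ = (1.75×10^-8)(5.7)/(2.290e-06) = 0.04356 Ω
R = R₁ + R₂ = 0.05904 Ω
P = I²R = (7.39)² × 0.05904 = 3.22 W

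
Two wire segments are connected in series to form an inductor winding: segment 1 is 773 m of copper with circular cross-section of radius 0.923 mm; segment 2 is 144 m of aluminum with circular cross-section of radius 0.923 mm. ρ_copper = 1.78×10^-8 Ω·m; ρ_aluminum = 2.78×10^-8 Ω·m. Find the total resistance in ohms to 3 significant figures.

6.64 Ω

Segment 1: A = πr² = π(9.2300e-04 m)² = 2.676e-06 m²
R₁ = ρL/A = (1.78×10^-8)(773)/(2.676e-06) = 5.141 Ω
R₂ = (2.78×10^-8)(144)/(2.676e-06) = 1.496 Ω
R = R₁ + R₂ = 6.64 Ω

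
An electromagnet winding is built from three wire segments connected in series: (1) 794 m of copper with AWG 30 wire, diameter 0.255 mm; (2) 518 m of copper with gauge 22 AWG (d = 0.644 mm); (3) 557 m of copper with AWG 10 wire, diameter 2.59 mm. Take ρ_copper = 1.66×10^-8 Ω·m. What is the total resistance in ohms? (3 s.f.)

Seg 1: A = π(0.255/2 mm)² = π(1.2750e-04 m)² = 5.107e-08 m²
R_1 = (1.66×10^-8)(794)/(5.107e-08) = 258.1 Ω
Seg 2: A = π(0.644/2 mm)² = π(3.2200e-04 m)² = 3.257e-07 m²
R_2 = (1.66×10^-8)(518)/(3.257e-07) = 26.4 Ω
Seg 3: A = π(2.59/2 mm)² = π(1.2950e-03 m)² = 5.269e-06 m²
R_3 = (1.66×10^-8)(557)/(5.269e-06) = 1.755 Ω
R_total = R_1 + R_2 + R_3 = 286 Ω

286 Ω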